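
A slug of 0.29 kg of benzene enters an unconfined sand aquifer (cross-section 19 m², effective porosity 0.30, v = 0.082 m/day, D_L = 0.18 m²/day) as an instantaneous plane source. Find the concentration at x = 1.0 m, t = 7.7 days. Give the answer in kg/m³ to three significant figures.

For an instantaneous plane source, C(x,t) = M/(n_e·A·√(4πDt)) · exp(−(x−vt)²/(4Dt)), with n_e·A the pore (flow) area.
Plume center vt = 0.082 × 7.7 = 0.6314 m, so the well at 1.0 m is 0.3686 m downgradient of the peak.
√(4πDt) = 4.173 m, giving peak height M/(n_e·A·√(4πDt)) = 0.29/(0.30 × 19 × 4.173) = 0.01219 kg/m³.
(x−vt)²/(4Dt) = (0.3686)²/(4 × 0.18 × 7.7) = 0.02451; exp(−0.02451) = 0.9758.
C = 0.01219 × 0.9758 = 0.0119 kg/m³.

0.0119 kg/m³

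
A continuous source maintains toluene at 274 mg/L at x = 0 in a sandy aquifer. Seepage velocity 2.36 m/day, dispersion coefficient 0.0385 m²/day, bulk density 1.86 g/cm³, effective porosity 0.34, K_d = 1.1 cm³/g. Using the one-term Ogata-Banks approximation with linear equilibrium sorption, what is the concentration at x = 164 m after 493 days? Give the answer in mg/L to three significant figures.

214 mg/L

Retardation factor R = 1 + ρ_b·K_d/n = 1 + 1.86 × 1.1/0.34 = 7.018.
Sorption retards both mechanisms: v_R = v/R = 0.3363 m/day, D_R = D/R = 0.005486 m²/day.
v_R·t = 0.3363 × 493 = 165.7959 m; 2√(D_R t) = 3.289 m; argument = (164 − 165.7959)/3.289 = -0.5460.
C = C₀ × ½·erfc(-0.5460) = 274 × 0.7800 = 214 mg/L.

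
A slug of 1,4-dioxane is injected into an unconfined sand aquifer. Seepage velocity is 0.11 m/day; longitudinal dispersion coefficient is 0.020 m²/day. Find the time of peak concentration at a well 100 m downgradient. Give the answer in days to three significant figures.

907 days

For the 1D instantaneous-source solution, setting ∂C/∂t = 0 at fixed x gives v²t² + 2Dt − x² = 0, so t = (√(D² + v²x²) − D)/v².
√(D² + v²x²) = √(0.020² + 0.11² × 100²) = 11.00; v² = 0.0121.
t = (11.00 − 0.020)/0.0121 = 907 days (vs. the pure-advection estimate x/v = 909 d).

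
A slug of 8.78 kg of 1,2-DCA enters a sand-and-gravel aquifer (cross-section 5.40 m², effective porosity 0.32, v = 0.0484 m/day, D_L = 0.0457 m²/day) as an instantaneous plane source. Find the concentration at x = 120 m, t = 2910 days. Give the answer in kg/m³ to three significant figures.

For an instantaneous plane source, C(x,t) = M/(n_e·A·√(4πDt)) · exp(−(x−vt)²/(4Dt)), with n_e·A the pore (flow) area.
Plume center vt = 0.0484 × 2910 = 140.844 m, so the well at 120 m is 20.844 m upgradient of the peak.
√(4πDt) = 40.88 m, giving peak height M/(n_e·A·√(4πDt)) = 8.78/(0.32 × 5.40 × 40.88) = 0.1243 kg/m³.
(x−vt)²/(4Dt) = (-20.844)²/(4 × 0.0457 × 2910) = 0.8168; exp(−0.8168) = 0.4418.
C = 0.1243 × 0.4418 = 0.0549 kg/m³.

0.0549 kg/m³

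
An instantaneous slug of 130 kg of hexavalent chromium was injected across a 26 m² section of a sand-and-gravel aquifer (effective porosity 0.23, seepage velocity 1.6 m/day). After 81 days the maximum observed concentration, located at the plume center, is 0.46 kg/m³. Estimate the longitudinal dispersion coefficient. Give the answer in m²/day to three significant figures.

2.19 m²/day

At the plume center C_max = M/(n_e·A·√(4πDt)), so D = M²/(4πt·(n_e·A·C_max)²).
n_e·A·C_max = 0.23 × 26 × 0.46 = 2.751 kg/m.
D = 130²/(4π × 81 × 2.751²) = 2.19 m²/day.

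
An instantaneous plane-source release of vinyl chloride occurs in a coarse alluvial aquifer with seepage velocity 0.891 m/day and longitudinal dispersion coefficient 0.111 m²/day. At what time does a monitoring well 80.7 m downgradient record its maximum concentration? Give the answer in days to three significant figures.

For the 1D instantaneous-source solution, setting ∂C/∂t = 0 at fixed x gives v²t² + 2Dt − x² = 0, so t = (√(D² + v²x²) − D)/v².
√(D² + v²x²) = √(0.111² + 0.891² × 80.7²) = 71.90; v² = 0.793881.
t = (71.90 − 0.111)/0.793881 = 90.4 days (vs. the pure-advection estimate x/v = 90.6 d).

90.4 days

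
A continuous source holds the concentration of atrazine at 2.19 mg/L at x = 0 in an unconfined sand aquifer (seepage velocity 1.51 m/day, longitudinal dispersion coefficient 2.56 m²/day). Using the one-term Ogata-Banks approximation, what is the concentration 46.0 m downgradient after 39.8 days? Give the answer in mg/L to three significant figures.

1.84 mg/L

For a continuous step input, C/C₀ ≈ ½·erfc((x−vt)/(2√(Dt))).
vt = 1.51 × 39.8 = 60.098 m and 2√(Dt) = 2√(2.56 × 39.8) = 20.19 m.
Argument (x−vt)/(2√(Dt)) = (46.0 − 60.098)/20.19 = -0.6983; ½·erfc(-0.6983) = 0.8383.
C = 2.19 × 0.8383 = 1.84 mg/L.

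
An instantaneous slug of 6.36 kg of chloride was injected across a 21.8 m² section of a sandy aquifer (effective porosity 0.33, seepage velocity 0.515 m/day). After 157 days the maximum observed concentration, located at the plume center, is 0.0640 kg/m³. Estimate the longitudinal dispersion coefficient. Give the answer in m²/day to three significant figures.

At the plume center C_max = M/(n_e·A·√(4πDt)), so D = M²/(4πt·(n_e·A·C_max)²).
n_e·A·C_max = 0.33 × 21.8 × 0.0640 = 0.4604 kg/m.
D = 6.36²/(4π × 157 × 0.4604²) = 0.0967 m²/day.

0.0967 m²/day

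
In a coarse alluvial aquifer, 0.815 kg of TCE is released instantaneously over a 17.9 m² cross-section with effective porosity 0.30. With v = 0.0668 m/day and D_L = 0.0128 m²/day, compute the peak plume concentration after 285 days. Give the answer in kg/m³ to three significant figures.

The peak of an instantaneous 1D plume sits at x = vt; there the Gaussian factor is 1 and C_max = M/(n_e·A·√(4πDt)), where n_e·A is the pore area the mass is dissolved in.
√(4πDt) = √(4π × 0.0128 × 285) = 6.771 m, so C_max = 0.815/(0.30 × 17.9 × 6.771) = 0.0224 kg/m³.

0.0224 kg/m³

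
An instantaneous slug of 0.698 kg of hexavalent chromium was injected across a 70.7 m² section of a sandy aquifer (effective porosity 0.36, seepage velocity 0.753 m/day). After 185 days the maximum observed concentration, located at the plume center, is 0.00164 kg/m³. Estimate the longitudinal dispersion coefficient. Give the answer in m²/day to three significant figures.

0.120 m²/day

At the plume center C_max = M/(n_e·A·√(4πDt)), so D = M²/(4πt·(n_e·A·C_max)²).
n_e·A·C_max = 0.36 × 70.7 × 0.00164 = 0.04174 kg/m.
D = 0.698²/(4π × 185 × 0.04174²) = 0.120 m²/day.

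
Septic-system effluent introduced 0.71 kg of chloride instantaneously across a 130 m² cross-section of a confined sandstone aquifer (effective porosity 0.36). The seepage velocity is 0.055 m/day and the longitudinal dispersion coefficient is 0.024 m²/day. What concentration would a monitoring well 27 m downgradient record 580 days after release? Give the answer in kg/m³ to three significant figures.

For an instantaneous plane source, C(x,t) = M/(n_e·A·√(4πDt)) · exp(−(x−vt)²/(4Dt)), with n_e·A the pore (flow) area.
Plume center vt = 0.055 × 580 = 31.9 m, so the well at 27 m is 4.9 m upgradient of the peak.
√(4πDt) = 13.23 m, giving peak height M/(n_e·A·√(4πDt)) = 0.71/(0.36 × 130 × 13.23) = 0.001147 kg/m³.
(x−vt)²/(4Dt) = (-4.9)²/(4 × 0.024 × 580) = 0.4312; exp(−0.4312) = 0.6497.
C = 0.001147 × 0.6497 = 0.000745 kg/m³.

0.000745 kg/m³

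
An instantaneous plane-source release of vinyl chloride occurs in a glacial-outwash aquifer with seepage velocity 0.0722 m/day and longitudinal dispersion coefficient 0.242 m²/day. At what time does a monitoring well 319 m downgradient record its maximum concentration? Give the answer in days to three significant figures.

For the 1D instantaneous-source solution, setting ∂C/∂t = 0 at fixed x gives v²t² + 2Dt − x² = 0, so t = (√(D² + v²x²) − D)/v².
√(D² + v²x²) = √(0.242² + 0.0722² × 319²) = 23.03; v² = 0.00521284.
t = (23.03 − 0.242)/0.00521284 = 4370 days (vs. the pure-advection estimate x/v = 4420 d).

4370 days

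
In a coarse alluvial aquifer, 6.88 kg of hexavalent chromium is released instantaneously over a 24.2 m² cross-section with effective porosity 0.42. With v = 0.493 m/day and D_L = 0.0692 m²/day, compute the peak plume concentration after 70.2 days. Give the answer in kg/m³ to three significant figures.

0.0866 kg/m³

The peak of an instantaneous 1D plume sits at x = vt; there the Gaussian factor is 1 and C_max = M/(n_e·A·√(4πDt)), where n_e·A is the pore area the mass is dissolved in.
√(4πDt) = √(4π × 0.0692 × 70.2) = 7.813 m, so C_max = 6.88/(0.42 × 24.2 × 7.813) = 0.0866 kg/m³.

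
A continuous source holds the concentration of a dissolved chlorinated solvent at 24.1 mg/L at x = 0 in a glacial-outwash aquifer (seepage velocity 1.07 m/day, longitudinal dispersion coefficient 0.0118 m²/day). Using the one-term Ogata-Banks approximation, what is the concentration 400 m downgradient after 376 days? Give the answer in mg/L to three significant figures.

For a continuous step input, C/C₀ ≈ ½·erfc((x−vt)/(2√(Dt))).
vt = 1.07 × 376 = 402.32 m and 2√(Dt) = 2√(0.0118 × 376) = 4.213 m.
Argument (x−vt)/(2√(Dt)) = (400 − 402.32)/4.213 = -0.5507; ½·erfc(-0.5507) = 0.7820.
C = 24.1 × 0.7820 = 18.8 mg/L.

18.8 mg/L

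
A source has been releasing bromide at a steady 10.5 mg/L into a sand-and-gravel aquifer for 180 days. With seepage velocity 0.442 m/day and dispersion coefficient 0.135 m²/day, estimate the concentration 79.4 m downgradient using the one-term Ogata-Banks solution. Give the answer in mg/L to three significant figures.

5.35 mg/L

For a continuous step input, C/C₀ ≈ ½·erfc((x−vt)/(2√(Dt))).
vt = 0.442 × 180 = 79.56 m and 2√(Dt) = 2√(0.135 × 180) = 9.859 m.
Argument (x−vt)/(2√(Dt)) = (79.4 − 79.56)/9.859 = -0.01623; ½·erfc(-0.01623) = 0.5092.
C = 10.5 × 0.5092 = 5.35 mg/L.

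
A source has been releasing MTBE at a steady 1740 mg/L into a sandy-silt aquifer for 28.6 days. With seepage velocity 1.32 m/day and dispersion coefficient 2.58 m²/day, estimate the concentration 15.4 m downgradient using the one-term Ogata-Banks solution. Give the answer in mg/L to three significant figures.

For a continuous step input, C/C₀ ≈ ½·erfc((x−vt)/(2√(Dt))).
vt = 1.32 × 28.6 = 37.752 m and 2√(Dt) = 2√(2.58 × 28.6) = 17.18 m.
Argument (x−vt)/(2√(Dt)) = (15.4 − 37.752)/17.18 = -1.301; ½·erfc(-1.301) = 0.9671.
C = 1740 × 0.9671 = 1680 mg/L.

1680 mg/L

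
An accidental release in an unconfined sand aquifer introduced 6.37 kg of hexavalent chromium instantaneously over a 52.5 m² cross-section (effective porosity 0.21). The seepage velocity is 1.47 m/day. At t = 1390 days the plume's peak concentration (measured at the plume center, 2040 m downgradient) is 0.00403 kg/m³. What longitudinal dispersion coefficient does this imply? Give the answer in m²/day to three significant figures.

1.18 m²/day

At the plume center C_max = M/(n_e·A·√(4πDt)), so D = M²/(4πt·(n_e·A·C_max)²).
n_e·A·C_max = 0.21 × 52.5 × 0.00403 = 0.04443 kg/m.
D = 6.37²/(4π × 1390 × 0.04443²) = 1.18 m²/day.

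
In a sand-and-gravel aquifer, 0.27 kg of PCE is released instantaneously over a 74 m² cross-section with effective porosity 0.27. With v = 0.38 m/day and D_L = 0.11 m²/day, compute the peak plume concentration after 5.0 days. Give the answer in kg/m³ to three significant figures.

0.00514 kg/m³

The peak of an instantaneous 1D plume sits at x = vt; there the Gaussian factor is 1 and C_max = M/(n_e·A·√(4πDt)), where n_e·A is the pore area the mass is dissolved in.
√(4πDt) = √(4π × 0.11 × 5.0) = 2.629 m, so C_max = 0.27/(0.27 × 74 × 2.629) = 0.00514 kg/m³.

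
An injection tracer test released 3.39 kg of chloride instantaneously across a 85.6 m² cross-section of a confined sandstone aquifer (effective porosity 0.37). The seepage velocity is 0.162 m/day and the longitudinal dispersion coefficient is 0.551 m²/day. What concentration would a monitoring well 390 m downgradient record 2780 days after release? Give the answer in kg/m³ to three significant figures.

0.000426 kg/m³

For an instantaneous plane source, C(x,t) = M/(n_e·A·√(4πDt)) · exp(−(x−vt)²/(4Dt)), with n_e·A the pore (flow) area.
Plume center vt = 0.162 × 2780 = 450.36 m, so the well at 390 m is 60.36 m upgradient of the peak.
√(4πDt) = 138.7 m, giving peak height M/(n_e·A·√(4πDt)) = 3.39/(0.37 × 85.6 × 138.7) = 0.0007717 kg/m³.
(x−vt)²/(4Dt) = (-60.36)²/(4 × 0.551 × 2780) = 0.5946; exp(−0.5946) = 0.5518.
C = 0.0007717 × 0.5518 = 0.000426 kg/m³.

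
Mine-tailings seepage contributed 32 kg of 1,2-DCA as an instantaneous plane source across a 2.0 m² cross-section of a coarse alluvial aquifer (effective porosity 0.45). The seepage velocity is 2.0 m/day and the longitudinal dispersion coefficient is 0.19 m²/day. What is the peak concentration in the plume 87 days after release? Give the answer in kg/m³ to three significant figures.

2.47 kg/m³

The peak of an instantaneous 1D plume sits at x = vt; there the Gaussian factor is 1 and C_max = M/(n_e·A·√(4πDt)), where n_e·A is the pore area the mass is dissolved in.
√(4πDt) = √(4π × 0.19 × 87) = 14.41 m, so C_max = 32/(0.45 × 2.0 × 14.41) = 2.47 kg/m³.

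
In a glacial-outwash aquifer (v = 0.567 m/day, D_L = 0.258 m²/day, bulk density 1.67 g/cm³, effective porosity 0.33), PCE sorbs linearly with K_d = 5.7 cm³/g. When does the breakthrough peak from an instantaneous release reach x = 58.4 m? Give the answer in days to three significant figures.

Retardation factor R = 1 + ρ_b·K_d/n = 1 + 1.67 × 5.7/0.33 = 29.85.
Sorption retards both mechanisms: v_R = v/R = 0.01899 m/day, D_R = D/R = 0.008643 m²/day.
Peak time from v_R²t² + 2D_R t − x² = 0: t = (√(D_R² + v_R²x²) − D_R)/v_R².
√(D_R² + v_R²x²) = √(0.008643² + 0.01899² × 58.4²) = 1.109; v_R² = 0.0003606.
t = (1.109 − 0.008643)/0.0003606 = 3050 days.

3050 days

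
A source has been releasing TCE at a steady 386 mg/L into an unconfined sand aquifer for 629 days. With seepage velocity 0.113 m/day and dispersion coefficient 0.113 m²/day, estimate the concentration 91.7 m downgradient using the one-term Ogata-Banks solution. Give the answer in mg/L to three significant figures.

16.2 mg/L

For a continuous step input, C/C₀ ≈ ½·erfc((x−vt)/(2√(Dt))).
vt = 0.113 × 629 = 71.077 m and 2√(Dt) = 2√(0.113 × 629) = 16.86 m.
Argument (x−vt)/(2√(Dt)) = (91.7 − 71.077)/16.86 = 1.223; ½·erfc(1.223) = 0.04185.
C = 386 × 0.04185 = 16.2 mg/L.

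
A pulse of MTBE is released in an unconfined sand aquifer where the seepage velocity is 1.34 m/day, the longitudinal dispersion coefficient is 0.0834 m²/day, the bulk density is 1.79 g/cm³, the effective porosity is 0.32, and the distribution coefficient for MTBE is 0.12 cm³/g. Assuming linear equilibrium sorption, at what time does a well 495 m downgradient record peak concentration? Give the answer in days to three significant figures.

Retardation factor R = 1 + ρ_b·K_d/n = 1 + 1.79 × 0.12/0.32 = 1.671.
Sorption retards both mechanisms: v_R = v/R = 0.8019 m/day, D_R = D/R = 0.04991 m²/day.
Peak time from v_R²t² + 2D_R t − x² = 0: t = (√(D_R² + v_R²x²) − D_R)/v_R².
√(D_R² + v_R²x²) = √(0.04991² + 0.8019² × 495²) = 396.9; v_R² = 0.6430.
t = (396.9 − 0.04991)/0.6430 = 617 days.

617 days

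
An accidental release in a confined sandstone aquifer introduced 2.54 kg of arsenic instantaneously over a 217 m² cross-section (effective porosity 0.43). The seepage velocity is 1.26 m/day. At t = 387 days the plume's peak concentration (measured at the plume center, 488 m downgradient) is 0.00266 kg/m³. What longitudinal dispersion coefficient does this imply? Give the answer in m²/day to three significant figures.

At the plume center C_max = M/(n_e·A·√(4πDt)), so D = M²/(4πt·(n_e·A·C_max)²).
n_e·A·C_max = 0.43 × 217 × 0.00266 = 0.2482 kg/m.
D = 2.54²/(4π × 387 × 0.2482²) = 0.0215 m²/day.

0.0215 m²/day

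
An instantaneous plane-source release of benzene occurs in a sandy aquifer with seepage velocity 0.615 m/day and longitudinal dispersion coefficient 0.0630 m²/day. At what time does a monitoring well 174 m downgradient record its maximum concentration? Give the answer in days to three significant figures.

283 days

For the 1D instantaneous-source solution, setting ∂C/∂t = 0 at fixed x gives v²t² + 2Dt − x² = 0, so t = (√(D² + v²x²) − D)/v².
√(D² + v²x²) = √(0.0630² + 0.615² × 174²) = 107.0; v² = 0.378225.
t = (107.0 − 0.0630)/0.378225 = 283 days (vs. the pure-advection estimate x/v = 283 d).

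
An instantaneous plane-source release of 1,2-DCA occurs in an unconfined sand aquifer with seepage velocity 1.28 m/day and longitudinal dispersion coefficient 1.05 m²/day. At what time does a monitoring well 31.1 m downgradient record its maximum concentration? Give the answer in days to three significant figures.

For the 1D instantaneous-source solution, setting ∂C/∂t = 0 at fixed x gives v²t² + 2Dt − x² = 0, so t = (√(D² + v²x²) − D)/v².
√(D² + v²x²) = √(1.05² + 1.28² × 31.1²) = 39.82; v² = 1.6384.
t = (39.82 − 1.05)/1.6384 = 23.7 days (vs. the pure-advection estimate x/v = 24.3 d).

23.7 days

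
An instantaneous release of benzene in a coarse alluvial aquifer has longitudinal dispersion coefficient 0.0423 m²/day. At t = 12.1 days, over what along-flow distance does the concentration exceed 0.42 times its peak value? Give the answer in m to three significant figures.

The plume is Gaussian with σ = √(2Dt) = √(2 × 0.0423 × 12.1) = 1.012 m.
C/C_peak = exp(−Δx²/(2σ²)) = 0.42 ⇒ Δx = σ·√(−2 ln 0.42) = 1.012 × 1.317 = 1.333 m.
Width = 2Δx = 2.67 m.

2.67 m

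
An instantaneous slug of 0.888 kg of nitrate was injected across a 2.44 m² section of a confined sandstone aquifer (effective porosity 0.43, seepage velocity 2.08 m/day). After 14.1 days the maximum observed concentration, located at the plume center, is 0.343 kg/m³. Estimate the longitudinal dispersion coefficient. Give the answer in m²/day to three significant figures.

At the plume center C_max = M/(n_e·A·√(4πDt)), so D = M²/(4πt·(n_e·A·C_max)²).
n_e·A·C_max = 0.43 × 2.44 × 0.343 = 0.3599 kg/m.
D = 0.888²/(4π × 14.1 × 0.3599²) = 0.0344 m²/day.

0.0344 m²/day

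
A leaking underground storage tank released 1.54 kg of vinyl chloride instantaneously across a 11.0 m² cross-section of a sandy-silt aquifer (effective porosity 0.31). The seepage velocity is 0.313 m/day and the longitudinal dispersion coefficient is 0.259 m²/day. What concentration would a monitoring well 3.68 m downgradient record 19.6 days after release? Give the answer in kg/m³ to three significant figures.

0.0420 kg/m³

For an instantaneous plane source, C(x,t) = M/(n_e·A·√(4πDt)) · exp(−(x−vt)²/(4Dt)), with n_e·A the pore (flow) area.
Plume center vt = 0.313 × 19.6 = 6.1348 m, so the well at 3.68 m is 2.4548 m upgradient of the peak.
√(4πDt) = 7.987 m, giving peak height M/(n_e·A·√(4πDt)) = 1.54/(0.31 × 11.0 × 7.987) = 0.05654 kg/m³.
(x−vt)²/(4Dt) = (-2.4548)²/(4 × 0.259 × 19.6) = 0.2968; exp(−0.2968) = 0.7432.
C = 0.05654 × 0.7432 = 0.0420 kg/m³.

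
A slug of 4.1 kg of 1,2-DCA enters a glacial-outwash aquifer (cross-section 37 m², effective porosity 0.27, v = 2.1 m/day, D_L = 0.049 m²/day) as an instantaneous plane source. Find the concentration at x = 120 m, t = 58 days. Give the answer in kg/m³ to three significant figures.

For an instantaneous plane source, C(x,t) = M/(n_e·A·√(4πDt)) · exp(−(x−vt)²/(4Dt)), with n_e·A the pore (flow) area.
Plume center vt = 2.1 × 58 = 121.8 m, so the well at 120 m is 1.8 m upgradient of the peak.
√(4πDt) = 5.976 m, giving peak height M/(n_e·A·√(4πDt)) = 4.1/(0.27 × 37 × 5.976) = 0.06868 kg/m³.
(x−vt)²/(4Dt) = (-1.8)²/(4 × 0.049 × 58) = 0.2850; exp(−0.2850) = 0.7520.
C = 0.06868 × 0.7520 = 0.0516 kg/m³.

0.0516 kg/m³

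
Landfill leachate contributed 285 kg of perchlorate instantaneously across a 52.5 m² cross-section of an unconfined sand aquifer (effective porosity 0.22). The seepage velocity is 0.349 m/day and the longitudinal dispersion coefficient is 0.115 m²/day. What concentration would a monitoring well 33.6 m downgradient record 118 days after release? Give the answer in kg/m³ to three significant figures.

For an instantaneous plane source, C(x,t) = M/(n_e·A·√(4πDt)) · exp(−(x−vt)²/(4Dt)), with n_e·A the pore (flow) area.
Plume center vt = 0.349 × 118 = 41.182 m, so the well at 33.6 m is 7.582 m upgradient of the peak.
√(4πDt) = 13.06 m, giving peak height M/(n_e·A·√(4πDt)) = 285/(0.22 × 52.5 × 13.06) = 1.889 kg/m³.
(x−vt)²/(4Dt) = (-7.582)²/(4 × 0.115 × 118) = 1.059; exp(−1.059) = 0.3468.
C = 1.889 × 0.3468 = 0.655 kg/m³.

0.655 kg/m³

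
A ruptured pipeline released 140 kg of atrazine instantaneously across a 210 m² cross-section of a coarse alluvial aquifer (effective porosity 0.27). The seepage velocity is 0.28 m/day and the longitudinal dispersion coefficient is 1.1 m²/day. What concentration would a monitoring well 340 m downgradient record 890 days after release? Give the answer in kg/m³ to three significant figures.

0.00271 kg/m³

For an instantaneous plane source, C(x,t) = M/(n_e·A·√(4πDt)) · exp(−(x−vt)²/(4Dt)), with n_e·A the pore (flow) area.
Plume center vt = 0.28 × 890 = 249.2 m, so the well at 340 m is 90.8 m downgradient of the peak.
√(4πDt) = 110.9 m, giving peak height M/(n_e·A·√(4πDt)) = 140/(0.27 × 210 × 110.9) = 0.02226 kg/m³.
(x−vt)²/(4Dt) = (90.8)²/(4 × 1.1 × 890) = 2.105; exp(−2.105) = 0.1218.
C = 0.02226 × 0.1218 = 0.00271 kg/m³.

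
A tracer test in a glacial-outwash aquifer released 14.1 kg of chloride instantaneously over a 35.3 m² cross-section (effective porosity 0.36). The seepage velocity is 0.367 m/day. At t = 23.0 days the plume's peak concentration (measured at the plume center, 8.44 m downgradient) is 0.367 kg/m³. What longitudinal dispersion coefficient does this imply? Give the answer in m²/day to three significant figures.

At the plume center C_max = M/(n_e·A·√(4πDt)), so D = M²/(4πt·(n_e·A·C_max)²).
n_e·A·C_max = 0.36 × 35.3 × 0.367 = 4.664 kg/m.
D = 14.1²/(4π × 23.0 × 4.664²) = 0.0316 m²/day.

0.0316 m²/day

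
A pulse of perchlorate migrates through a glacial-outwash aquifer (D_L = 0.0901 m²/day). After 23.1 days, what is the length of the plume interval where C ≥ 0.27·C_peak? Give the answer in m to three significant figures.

The plume is Gaussian with σ = √(2Dt) = √(2 × 0.0901 × 23.1) = 2.040 m.
C/C_peak = exp(−Δx²/(2σ²)) = 0.27 ⇒ Δx = σ·√(−2 ln 0.27) = 2.040 × 1.618 = 3.301 m.
Width = 2Δx = 6.60 m.

6.60 m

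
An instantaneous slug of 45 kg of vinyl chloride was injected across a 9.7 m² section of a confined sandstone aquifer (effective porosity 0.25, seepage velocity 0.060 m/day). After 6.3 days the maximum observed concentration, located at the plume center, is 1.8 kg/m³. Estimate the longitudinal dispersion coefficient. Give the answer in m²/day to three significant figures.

1.34 m²/day

At the plume center C_max = M/(n_e·A·√(4πDt)), so D = M²/(4πt·(n_e·A·C_max)²).
n_e·A·C_max = 0.25 × 9.7 × 1.8 = 4.365 kg/m.
D = 45²/(4π × 6.3 × 4.365²) = 1.34 m²/day.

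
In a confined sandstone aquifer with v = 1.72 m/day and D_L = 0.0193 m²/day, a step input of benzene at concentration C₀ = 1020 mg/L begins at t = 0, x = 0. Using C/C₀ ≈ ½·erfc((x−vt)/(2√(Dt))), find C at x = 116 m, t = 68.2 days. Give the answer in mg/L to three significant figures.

For a continuous step input, C/C₀ ≈ ½·erfc((x−vt)/(2√(Dt))).
vt = 1.72 × 68.2 = 117.304 m and 2√(Dt) = 2√(0.0193 × 68.2) = 2.295 m.
Argument (x−vt)/(2√(Dt)) = (116 − 117.304)/2.295 = -0.5682; ½·erfc(-0.5682) = 0.7892.
C = 1020 × 0.7892 = 805 mg/L.

805 mg/L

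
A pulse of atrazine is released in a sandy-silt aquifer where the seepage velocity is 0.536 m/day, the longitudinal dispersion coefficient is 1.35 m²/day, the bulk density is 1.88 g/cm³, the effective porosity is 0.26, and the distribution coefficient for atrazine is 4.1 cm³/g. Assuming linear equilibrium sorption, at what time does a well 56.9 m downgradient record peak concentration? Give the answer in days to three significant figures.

3110 days

Retardation factor R = 1 + ρ_b·K_d/n = 1 + 1.88 × 4.1/0.26 = 30.65.
Sorption retards both mechanisms: v_R = v/R = 0.01749 m/day, D_R = D/R = 0.04405 m²/day.
Peak time from v_R²t² + 2D_R t − x² = 0: t = (√(D_R² + v_R²x²) − D_R)/v_R².
√(D_R² + v_R²x²) = √(0.04405² + 0.01749² × 56.9²) = 0.9962; v_R² = 0.0003059.
t = (0.9962 − 0.04405)/0.0003059 = 3110 days.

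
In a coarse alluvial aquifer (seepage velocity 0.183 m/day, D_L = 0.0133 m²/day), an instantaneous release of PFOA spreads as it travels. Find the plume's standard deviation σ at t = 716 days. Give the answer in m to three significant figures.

4.36 m

Dispersive spreading gives a Gaussian with σ² = 2Dt; advection only shifts the center.
σ = √(2 × 0.0133 × 716) = 4.36 m.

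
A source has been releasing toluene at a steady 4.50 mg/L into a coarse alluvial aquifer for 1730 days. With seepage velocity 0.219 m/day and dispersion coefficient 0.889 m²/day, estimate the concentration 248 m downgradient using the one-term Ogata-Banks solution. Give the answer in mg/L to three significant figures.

4.46 mg/L

For a continuous step input, C/C₀ ≈ ½·erfc((x−vt)/(2√(Dt))).
vt = 0.219 × 1730 = 378.87 m and 2√(Dt) = 2√(0.889 × 1730) = 78.43 m.
Argument (x−vt)/(2√(Dt)) = (248 − 378.87)/78.43 = -1.669; ½·erfc(-1.669) = 0.9909.
C = 4.50 × 0.9909 = 4.46 mg/L.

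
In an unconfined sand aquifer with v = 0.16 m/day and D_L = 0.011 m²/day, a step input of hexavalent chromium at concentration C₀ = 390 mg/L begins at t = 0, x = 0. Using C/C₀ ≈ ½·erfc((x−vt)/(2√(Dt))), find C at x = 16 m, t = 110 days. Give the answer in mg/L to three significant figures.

331 mg/L

For a continuous step input, C/C₀ ≈ ½·erfc((x−vt)/(2√(Dt))).
vt = 0.16 × 110 = 17.6 m and 2√(Dt) = 2√(0.011 × 110) = 2.200 m.
Argument (x−vt)/(2√(Dt)) = (16 − 17.6)/2.200 = -0.7273; ½·erfc(-0.7273) = 0.8482.
C = 390 × 0.8482 = 331 mg/L.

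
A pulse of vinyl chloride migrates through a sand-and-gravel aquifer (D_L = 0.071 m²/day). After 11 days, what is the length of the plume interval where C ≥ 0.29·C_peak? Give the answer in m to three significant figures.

3.93 m

The plume is Gaussian with σ = √(2Dt) = √(2 × 0.071 × 11) = 1.250 m.
C/C_peak = exp(−Δx²/(2σ²)) = 0.29 ⇒ Δx = σ·√(−2 ln 0.29) = 1.250 × 1.573 = 1.966 m.
Width = 2Δx = 3.93 m.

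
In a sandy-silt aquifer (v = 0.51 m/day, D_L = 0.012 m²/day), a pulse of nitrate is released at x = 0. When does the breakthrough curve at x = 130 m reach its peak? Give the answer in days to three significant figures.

For the 1D instantaneous-source solution, setting ∂C/∂t = 0 at fixed x gives v²t² + 2Dt − x² = 0, so t = (√(D² + v²x²) − D)/v².
√(D² + v²x²) = √(0.012² + 0.51² × 130²) = 66.30; v² = 0.2601.
t = (66.30 − 0.012)/0.2601 = 255 days (vs. the pure-advection estimate x/v = 255 d).

255 days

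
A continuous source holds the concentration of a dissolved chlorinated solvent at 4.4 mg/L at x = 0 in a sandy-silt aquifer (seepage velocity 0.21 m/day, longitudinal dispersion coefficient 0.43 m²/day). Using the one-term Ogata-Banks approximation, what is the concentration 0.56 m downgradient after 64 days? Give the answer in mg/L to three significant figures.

4.22 mg/L

For a continuous step input, C/C₀ ≈ ½·erfc((x−vt)/(2√(Dt))).
vt = 0.21 × 64 = 13.44 m and 2√(Dt) = 2√(0.43 × 64) = 10.49 m.
Argument (x−vt)/(2√(Dt)) = (0.56 − 13.44)/10.49 = -1.228; ½·erfc(-1.228) = 0.9588.
C = 4.4 × 0.9588 = 4.22 mg/L.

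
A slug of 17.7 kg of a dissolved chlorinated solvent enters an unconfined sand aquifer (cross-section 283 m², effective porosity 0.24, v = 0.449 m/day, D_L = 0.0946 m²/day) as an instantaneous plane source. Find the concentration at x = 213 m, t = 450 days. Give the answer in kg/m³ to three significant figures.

0.00557 kg/m³

For an instantaneous plane source, C(x,t) = M/(n_e·A·√(4πDt)) · exp(−(x−vt)²/(4Dt)), with n_e·A the pore (flow) area.
Plume center vt = 0.449 × 450 = 202.05 m, so the well at 213 m is 10.95 m downgradient of the peak.
√(4πDt) = 23.13 m, giving peak height M/(n_e·A·√(4πDt)) = 17.7/(0.24 × 283 × 23.13) = 0.01127 kg/m³.
(x−vt)²/(4Dt) = (10.95)²/(4 × 0.0946 × 450) = 0.7041; exp(−0.7041) = 0.4946.
C = 0.01127 × 0.4946 = 0.00557 kg/m³.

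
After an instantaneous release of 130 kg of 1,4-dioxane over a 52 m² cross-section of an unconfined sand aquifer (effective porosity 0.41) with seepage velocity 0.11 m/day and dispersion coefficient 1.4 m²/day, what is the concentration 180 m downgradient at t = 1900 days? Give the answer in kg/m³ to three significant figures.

0.0308 kg/m³

For an instantaneous plane source, C(x,t) = M/(n_e·A·√(4πDt)) · exp(−(x−vt)²/(4Dt)), with n_e·A the pore (flow) area.
Plume center vt = 0.11 × 1900 = 209 m, so the well at 180 m is 29 m upgradient of the peak.
√(4πDt) = 182.8 m, giving peak height M/(n_e·A·√(4πDt)) = 130/(0.41 × 52 × 182.8) = 0.03336 kg/m³.
(x−vt)²/(4Dt) = (-29)²/(4 × 1.4 × 1900) = 0.07904; exp(−0.07904) = 0.9240.
C = 0.03336 × 0.9240 = 0.0308 kg/m³.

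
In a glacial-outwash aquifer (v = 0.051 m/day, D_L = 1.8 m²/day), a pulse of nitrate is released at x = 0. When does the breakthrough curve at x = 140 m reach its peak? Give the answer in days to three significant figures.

2140 days

For the 1D instantaneous-source solution, setting ∂C/∂t = 0 at fixed x gives v²t² + 2Dt − x² = 0, so t = (√(D² + v²x²) − D)/v².
√(D² + v²x²) = √(1.8² + 0.051² × 140²) = 7.363; v² = 0.002601.
t = (7.363 − 1.8)/0.002601 = 2140 days (vs. the pure-advection estimate x/v = 2750 d).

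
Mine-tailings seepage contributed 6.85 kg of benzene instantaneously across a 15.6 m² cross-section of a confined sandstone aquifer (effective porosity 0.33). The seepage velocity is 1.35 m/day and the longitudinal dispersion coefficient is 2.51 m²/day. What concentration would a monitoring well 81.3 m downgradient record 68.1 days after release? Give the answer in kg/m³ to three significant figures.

0.0243 kg/m³

For an instantaneous plane source, C(x,t) = M/(n_e·A·√(4πDt)) · exp(−(x−vt)²/(4Dt)), with n_e·A the pore (flow) area.
Plume center vt = 1.35 × 68.1 = 91.935 m, so the well at 81.3 m is 10.635 m upgradient of the peak.
√(4πDt) = 46.35 m, giving peak height M/(n_e·A·√(4πDt)) = 6.85/(0.33 × 15.6 × 46.35) = 0.02871 kg/m³.
(x−vt)²/(4Dt) = (-10.635)²/(4 × 2.51 × 68.1) = 0.1654; exp(−0.1654) = 0.8476.
C = 0.02871 × 0.8476 = 0.0243 kg/m³.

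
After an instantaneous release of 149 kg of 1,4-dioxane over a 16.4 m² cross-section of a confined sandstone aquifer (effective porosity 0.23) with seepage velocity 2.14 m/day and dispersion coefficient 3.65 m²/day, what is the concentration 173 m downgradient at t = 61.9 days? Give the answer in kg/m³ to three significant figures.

0.120 kg/m³

For an instantaneous plane source, C(x,t) = M/(n_e·A·√(4πDt)) · exp(−(x−vt)²/(4Dt)), with n_e·A the pore (flow) area.
Plume center vt = 2.14 × 61.9 = 132.466 m, so the well at 173 m is 40.534 m downgradient of the peak.
√(4πDt) = 53.28 m, giving peak height M/(n_e·A·√(4πDt)) = 149/(0.23 × 16.4 × 53.28) = 0.7414 kg/m³.
(x−vt)²/(4Dt) = (40.534)²/(4 × 3.65 × 61.9) = 1.818; exp(−1.818) = 0.1624.
C = 0.7414 × 0.1624 = 0.120 kg/m³.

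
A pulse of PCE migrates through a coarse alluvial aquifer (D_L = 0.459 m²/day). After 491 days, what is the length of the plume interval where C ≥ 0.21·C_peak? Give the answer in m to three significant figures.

The plume is Gaussian with σ = √(2Dt) = √(2 × 0.459 × 491) = 21.23 m.
C/C_peak = exp(−Δx²/(2σ²)) = 0.21 ⇒ Δx = σ·√(−2 ln 0.21) = 21.23 × 1.767 = 37.51 m.
Width = 2Δx = 75.0 m.

75.0 m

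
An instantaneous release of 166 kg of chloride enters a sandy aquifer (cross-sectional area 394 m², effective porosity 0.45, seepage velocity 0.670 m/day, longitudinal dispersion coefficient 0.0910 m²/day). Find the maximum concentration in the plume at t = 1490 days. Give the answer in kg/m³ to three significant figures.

0.0227 kg/m³

The peak of an instantaneous 1D plume sits at x = vt; there the Gaussian factor is 1 and C_max = M/(n_e·A·√(4πDt)), where n_e·A is the pore area the mass is dissolved in.
√(4πDt) = √(4π × 0.0910 × 1490) = 41.28 m, so C_max = 166/(0.45 × 394 × 41.28) = 0.0227 kg/m³.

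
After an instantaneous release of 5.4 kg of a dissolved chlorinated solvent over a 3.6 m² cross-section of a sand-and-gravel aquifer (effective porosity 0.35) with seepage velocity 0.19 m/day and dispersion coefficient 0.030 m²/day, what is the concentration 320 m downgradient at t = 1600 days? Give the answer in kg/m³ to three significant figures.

0.0460 kg/m³

For an instantaneous plane source, C(x,t) = M/(n_e·A·√(4πDt)) · exp(−(x−vt)²/(4Dt)), with n_e·A the pore (flow) area.
Plume center vt = 0.19 × 1600 = 304 m, so the well at 320 m is 16 m downgradient of the peak.
√(4πDt) = 24.56 m, giving peak height M/(n_e·A·√(4πDt)) = 5.4/(0.35 × 3.6 × 24.56) = 0.1745 kg/m³.
(x−vt)²/(4Dt) = (16)²/(4 × 0.030 × 1600) = 1.333; exp(−1.333) = 0.2637.
C = 0.1745 × 0.2637 = 0.0460 kg/m³.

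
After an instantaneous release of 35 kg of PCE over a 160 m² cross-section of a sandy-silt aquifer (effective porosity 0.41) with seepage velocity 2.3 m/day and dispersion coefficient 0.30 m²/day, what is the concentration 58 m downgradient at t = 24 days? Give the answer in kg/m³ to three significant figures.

0.0427 kg/m³

For an instantaneous plane source, C(x,t) = M/(n_e·A·√(4πDt)) · exp(−(x−vt)²/(4Dt)), with n_e·A the pore (flow) area.
Plume center vt = 2.3 × 24 = 55.2 m, so the well at 58 m is 2.8 m downgradient of the peak.
√(4πDt) = 9.512 m, giving peak height M/(n_e·A·√(4πDt)) = 35/(0.41 × 160 × 9.512) = 0.05609 kg/m³.
(x−vt)²/(4Dt) = (2.8)²/(4 × 0.30 × 24) = 0.2722; exp(−0.2722) = 0.7617.
C = 0.05609 × 0.7617 = 0.0427 kg/m³.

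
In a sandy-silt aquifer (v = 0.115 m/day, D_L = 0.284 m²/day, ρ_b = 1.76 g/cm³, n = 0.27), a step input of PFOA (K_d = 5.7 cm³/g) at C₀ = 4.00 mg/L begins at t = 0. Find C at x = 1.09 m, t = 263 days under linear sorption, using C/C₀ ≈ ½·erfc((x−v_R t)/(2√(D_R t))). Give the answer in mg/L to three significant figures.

Retardation factor R = 1 + ρ_b·K_d/n = 1 + 1.76 × 5.7/0.27 = 38.16.
Sorption retards both mechanisms: v_R = v/R = 0.003014 m/day, D_R = D/R = 0.007442 m²/day.
v_R·t = 0.003014 × 263 = 0.792682 m; 2√(D_R t) = 2.798 m; argument = (1.09 − 0.792682)/2.798 = 0.1063.
C = C₀ × ½·erfc(0.1063) = 4.00 × 0.4403 = 1.76 mg/L.

1.76 mg/L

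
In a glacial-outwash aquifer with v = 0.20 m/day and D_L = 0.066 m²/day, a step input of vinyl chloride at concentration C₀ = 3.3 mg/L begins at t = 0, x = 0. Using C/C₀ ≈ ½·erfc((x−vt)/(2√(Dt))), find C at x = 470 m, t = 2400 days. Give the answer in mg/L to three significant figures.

For a continuous step input, C/C₀ ≈ ½·erfc((x−vt)/(2√(Dt))).
vt = 0.20 × 2400 = 480 m and 2√(Dt) = 2√(0.066 × 2400) = 25.17 m.
Argument (x−vt)/(2√(Dt)) = (470 − 480)/25.17 = -0.3973; ½·erfc(-0.3973) = 0.7129.
C = 3.3 × 0.7129 = 2.35 mg/L.

2.35 mg/L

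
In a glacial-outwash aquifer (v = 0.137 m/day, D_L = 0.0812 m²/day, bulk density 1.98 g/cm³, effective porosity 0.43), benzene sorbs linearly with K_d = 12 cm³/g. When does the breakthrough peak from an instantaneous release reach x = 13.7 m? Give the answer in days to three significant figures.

Retardation factor R = 1 + ρ_b·K_d/n = 1 + 1.98 × 12/0.43 = 56.26.
Sorption retards both mechanisms: v_R = v/R = 0.002435 m/day, D_R = D/R = 0.001443 m²/day.
Peak time from v_R²t² + 2D_R t − x² = 0: t = (√(D_R² + v_R²x²) − D_R)/v_R².
√(D_R² + v_R²x²) = √(0.001443² + 0.002435² × 13.7²) = 0.03339; v_R² = 5.929e-06.
t = (0.03339 − 0.001443)/5.929e-06 = 5390 days.

5390 days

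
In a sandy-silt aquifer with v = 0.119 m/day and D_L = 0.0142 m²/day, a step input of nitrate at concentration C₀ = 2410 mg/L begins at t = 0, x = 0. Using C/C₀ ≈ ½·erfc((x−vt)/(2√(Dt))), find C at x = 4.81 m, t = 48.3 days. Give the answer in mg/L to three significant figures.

For a continuous step input, C/C₀ ≈ ½·erfc((x−vt)/(2√(Dt))).
vt = 0.119 × 48.3 = 5.7477 m and 2√(Dt) = 2√(0.0142 × 48.3) = 1.656 m.
Argument (x−vt)/(2√(Dt)) = (4.81 − 5.7477)/1.656 = -0.5662; ½·erfc(-0.5662) = 0.7884.
C = 2410 × 0.7884 = 1900 mg/L.

1900 mg/L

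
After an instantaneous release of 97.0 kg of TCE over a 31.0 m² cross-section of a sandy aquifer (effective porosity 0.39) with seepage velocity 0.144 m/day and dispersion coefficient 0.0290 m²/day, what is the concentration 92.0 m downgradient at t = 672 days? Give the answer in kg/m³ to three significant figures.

0.383 kg/m³

For an instantaneous plane source, C(x,t) = M/(n_e·A·√(4πDt)) · exp(−(x−vt)²/(4Dt)), with n_e·A the pore (flow) area.
Plume center vt = 0.144 × 672 = 96.768 m, so the well at 92.0 m is 4.768 m upgradient of the peak.
√(4πDt) = 15.65 m, giving peak height M/(n_e·A·√(4πDt)) = 97.0/(0.39 × 31.0 × 15.65) = 0.5127 kg/m³.
(x−vt)²/(4Dt) = (-4.768)²/(4 × 0.0290 × 672) = 0.2916; exp(−0.2916) = 0.7471.
C = 0.5127 × 0.7471 = 0.383 kg/m³.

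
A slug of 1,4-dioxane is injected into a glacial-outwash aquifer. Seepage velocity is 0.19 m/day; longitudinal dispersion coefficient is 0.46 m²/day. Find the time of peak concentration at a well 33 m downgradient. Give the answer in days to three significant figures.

161 days

For the 1D instantaneous-source solution, setting ∂C/∂t = 0 at fixed x gives v²t² + 2Dt − x² = 0, so t = (√(D² + v²x²) − D)/v².
√(D² + v²x²) = √(0.46² + 0.19² × 33²) = 6.287; v² = 0.0361.
t = (6.287 − 0.46)/0.0361 = 161 days (vs. the pure-advection estimate x/v = 174 d).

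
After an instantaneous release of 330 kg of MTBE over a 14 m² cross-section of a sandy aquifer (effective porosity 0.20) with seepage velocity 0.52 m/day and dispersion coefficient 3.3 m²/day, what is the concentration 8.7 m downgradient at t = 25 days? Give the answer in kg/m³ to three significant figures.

For an instantaneous plane source, C(x,t) = M/(n_e·A·√(4πDt)) · exp(−(x−vt)²/(4Dt)), with n_e·A the pore (flow) area.
Plume center vt = 0.52 × 25 = 13 m, so the well at 8.7 m is 4.3 m upgradient of the peak.
√(4πDt) = 32.20 m, giving peak height M/(n_e·A·√(4πDt)) = 330/(0.20 × 14 × 32.20) = 3.660 kg/m³.
(x−vt)²/(4Dt) = (-4.3)²/(4 × 3.3 × 25) = 0.05603; exp(−0.05603) = 0.9455.
C = 3.660 × 0.9455 = 3.46 kg/m³.

3.46 kg/m³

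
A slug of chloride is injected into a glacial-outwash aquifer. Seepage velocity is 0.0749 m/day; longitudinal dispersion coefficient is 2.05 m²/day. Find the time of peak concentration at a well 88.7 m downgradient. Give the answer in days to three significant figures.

For the 1D instantaneous-source solution, setting ∂C/∂t = 0 at fixed x gives v²t² + 2Dt − x² = 0, so t = (√(D² + v²x²) − D)/v².
√(D² + v²x²) = √(2.05² + 0.0749² × 88.7²) = 6.953; v² = 0.00561001.
t = (6.953 − 2.05)/0.00561001 = 874 days (vs. the pure-advection estimate x/v = 1180 d).

874 days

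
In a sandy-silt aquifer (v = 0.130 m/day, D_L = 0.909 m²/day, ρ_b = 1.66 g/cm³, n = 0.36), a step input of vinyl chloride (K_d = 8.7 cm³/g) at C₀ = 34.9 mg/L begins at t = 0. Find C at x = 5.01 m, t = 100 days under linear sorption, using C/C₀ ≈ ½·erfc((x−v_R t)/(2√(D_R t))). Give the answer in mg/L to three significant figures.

Retardation factor R = 1 + ρ_b·K_d/n = 1 + 1.66 × 8.7/0.36 = 41.12.
Sorption retards both mechanisms: v_R = v/R = 0.003161 m/day, D_R = D/R = 0.02211 m²/day.
v_R·t = 0.003161 × 100 = 0.3161 m; 2√(D_R t) = 2.974 m; argument = (5.01 − 0.3161)/2.974 = 1.578.
C = C₀ × ½·erfc(1.578) = 34.9 × 0.01282 = 0.447 mg/L.

0.447 mg/L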